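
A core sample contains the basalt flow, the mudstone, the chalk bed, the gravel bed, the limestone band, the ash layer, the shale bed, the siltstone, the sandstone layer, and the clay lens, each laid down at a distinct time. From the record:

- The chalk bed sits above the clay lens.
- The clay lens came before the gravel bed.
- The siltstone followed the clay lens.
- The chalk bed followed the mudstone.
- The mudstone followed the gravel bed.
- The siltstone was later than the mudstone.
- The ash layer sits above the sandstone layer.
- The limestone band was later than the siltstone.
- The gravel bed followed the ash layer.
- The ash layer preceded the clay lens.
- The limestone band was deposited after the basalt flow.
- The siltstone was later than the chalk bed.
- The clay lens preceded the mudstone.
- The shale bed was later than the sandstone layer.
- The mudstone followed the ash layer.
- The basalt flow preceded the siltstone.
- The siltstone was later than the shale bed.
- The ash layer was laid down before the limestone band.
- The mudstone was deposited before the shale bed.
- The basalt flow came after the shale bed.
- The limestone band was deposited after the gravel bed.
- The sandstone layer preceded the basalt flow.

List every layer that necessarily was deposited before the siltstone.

the ash layer, the basalt flow, the chalk bed, the clay lens, the gravel bed, the mudstone, the sandstone layer, the shale bed

Directly stated before the siltstone: the basalt flow, the chalk bed, the clay lens, the mudstone, and the shale bed.
The ash layer reaches the siltstone via the ash layer → the clay lens → the siltstone.
The gravel bed reaches the siltstone via the gravel bed → the mudstone → the siltstone.
The sandstone layer reaches the siltstone via the sandstone layer → the basalt flow → the siltstone.
No chain forces the limestone band ahead of the siltstone.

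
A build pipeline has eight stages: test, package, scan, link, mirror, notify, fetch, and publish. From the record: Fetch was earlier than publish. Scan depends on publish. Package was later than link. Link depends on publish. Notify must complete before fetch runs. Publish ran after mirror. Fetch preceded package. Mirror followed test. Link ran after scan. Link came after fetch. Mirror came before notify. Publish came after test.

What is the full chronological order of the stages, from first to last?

test, mirror, notify, fetch, publish, scan, link, package

The constraints fix every adjacent pair, so only one ordering works:
test → mirror → notify → fetch → publish → scan → link → package.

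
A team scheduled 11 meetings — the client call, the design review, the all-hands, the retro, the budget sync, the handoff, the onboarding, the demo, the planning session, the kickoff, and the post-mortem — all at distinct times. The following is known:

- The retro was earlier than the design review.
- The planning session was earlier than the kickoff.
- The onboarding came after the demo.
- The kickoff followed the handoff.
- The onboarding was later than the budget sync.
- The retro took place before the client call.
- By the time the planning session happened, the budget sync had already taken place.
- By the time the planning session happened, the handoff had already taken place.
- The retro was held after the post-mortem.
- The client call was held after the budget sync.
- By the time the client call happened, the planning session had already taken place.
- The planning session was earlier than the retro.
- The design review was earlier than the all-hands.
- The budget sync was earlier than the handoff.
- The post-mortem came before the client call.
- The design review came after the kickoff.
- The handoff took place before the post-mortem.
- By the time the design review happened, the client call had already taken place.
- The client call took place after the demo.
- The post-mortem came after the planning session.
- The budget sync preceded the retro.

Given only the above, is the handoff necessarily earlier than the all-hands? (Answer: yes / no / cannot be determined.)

Chain the constraints: the handoff → the kickoff → the design review → the all-hands. Each link is directly stated, so the handoff comes before the all-hands.

yes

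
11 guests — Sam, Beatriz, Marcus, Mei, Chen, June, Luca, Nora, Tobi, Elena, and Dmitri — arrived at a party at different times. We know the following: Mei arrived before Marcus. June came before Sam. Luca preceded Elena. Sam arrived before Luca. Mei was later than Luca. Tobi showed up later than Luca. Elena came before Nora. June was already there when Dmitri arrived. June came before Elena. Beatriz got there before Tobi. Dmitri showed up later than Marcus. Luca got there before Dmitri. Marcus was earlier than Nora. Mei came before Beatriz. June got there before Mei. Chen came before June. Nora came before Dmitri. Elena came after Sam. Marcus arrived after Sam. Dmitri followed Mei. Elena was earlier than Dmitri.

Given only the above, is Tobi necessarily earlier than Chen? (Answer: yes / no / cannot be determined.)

Tracing the constraints gives Chen → June → Mei → Beatriz → Tobi, so Chen must come before Tobi.
That means Tobi cannot be before Chen.

no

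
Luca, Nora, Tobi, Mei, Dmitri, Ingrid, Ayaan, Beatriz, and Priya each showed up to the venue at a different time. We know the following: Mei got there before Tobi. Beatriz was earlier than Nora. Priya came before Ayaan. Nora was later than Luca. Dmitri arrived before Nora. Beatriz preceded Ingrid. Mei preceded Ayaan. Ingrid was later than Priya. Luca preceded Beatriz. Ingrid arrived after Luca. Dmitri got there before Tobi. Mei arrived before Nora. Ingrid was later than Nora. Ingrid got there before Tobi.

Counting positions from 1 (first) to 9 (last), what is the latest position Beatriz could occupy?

Beatriz must come before Ingrid, Nora, and Tobi — 3 guests forced after them.
Everything else can be placed before Beatriz in some valid order, so Beatriz can sit as late as position 9 − 3 = 6.

6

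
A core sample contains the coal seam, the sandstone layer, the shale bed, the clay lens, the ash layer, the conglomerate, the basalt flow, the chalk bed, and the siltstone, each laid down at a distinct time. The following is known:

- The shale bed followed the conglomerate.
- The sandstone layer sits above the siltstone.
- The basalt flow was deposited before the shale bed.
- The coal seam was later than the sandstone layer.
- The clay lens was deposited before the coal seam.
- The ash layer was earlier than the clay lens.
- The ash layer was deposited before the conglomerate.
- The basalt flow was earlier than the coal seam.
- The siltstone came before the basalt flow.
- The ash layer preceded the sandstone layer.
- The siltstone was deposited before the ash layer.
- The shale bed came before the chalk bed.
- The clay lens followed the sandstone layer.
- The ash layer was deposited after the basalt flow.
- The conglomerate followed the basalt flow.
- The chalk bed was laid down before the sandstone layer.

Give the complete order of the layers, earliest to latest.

the siltstone, the basalt flow, the ash layer, the conglomerate, the shale bed, the chalk bed, the sandstone layer, the clay lens, the coal seam

The constraints fix every adjacent pair, so only one ordering works:
the siltstone → the basalt flow → the ash layer → the conglomerate → the shale bed → the chalk bed → the sandstone layer → the clay lens → the coal seam.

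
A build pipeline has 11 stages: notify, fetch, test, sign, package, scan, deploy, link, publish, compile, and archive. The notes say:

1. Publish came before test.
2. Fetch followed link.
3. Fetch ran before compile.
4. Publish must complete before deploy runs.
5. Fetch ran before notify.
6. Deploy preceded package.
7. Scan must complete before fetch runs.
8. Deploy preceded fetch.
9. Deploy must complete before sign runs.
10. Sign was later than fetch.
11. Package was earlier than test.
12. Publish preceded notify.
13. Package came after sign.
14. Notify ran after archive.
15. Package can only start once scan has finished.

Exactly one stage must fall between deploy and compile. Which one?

Tracing the constraints gives deploy → fetch → compile, so fetch sits after deploy and before compile.
No other stage is forced both after deploy and before compile.

fetch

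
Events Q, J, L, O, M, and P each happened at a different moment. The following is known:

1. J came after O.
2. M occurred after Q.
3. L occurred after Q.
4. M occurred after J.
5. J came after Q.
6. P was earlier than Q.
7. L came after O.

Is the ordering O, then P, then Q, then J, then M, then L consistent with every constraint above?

yes

Check each stated constraint against the proposed order — e.g. Q is ahead of L; O is ahead of L. Every pair is in the required order; nothing is violated.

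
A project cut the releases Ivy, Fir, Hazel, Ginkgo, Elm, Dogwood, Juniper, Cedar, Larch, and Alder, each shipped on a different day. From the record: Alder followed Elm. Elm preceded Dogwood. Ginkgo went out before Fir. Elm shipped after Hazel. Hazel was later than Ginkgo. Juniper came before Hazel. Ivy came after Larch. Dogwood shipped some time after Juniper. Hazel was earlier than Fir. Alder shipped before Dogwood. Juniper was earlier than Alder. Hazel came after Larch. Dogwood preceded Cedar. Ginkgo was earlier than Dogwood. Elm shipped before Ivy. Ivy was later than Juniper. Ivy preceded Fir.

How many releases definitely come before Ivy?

Directly stated before Ivy: Elm, Juniper, and Larch.
Ginkgo reaches Ivy via Ginkgo → Hazel → Elm → Ivy.
Hazel reaches Ivy via Hazel → Elm → Ivy.
No chain forces Dogwood (or any of the others) ahead of Ivy.
That's Elm, Ginkgo, Hazel, Juniper, and Larch — 5 in all.

5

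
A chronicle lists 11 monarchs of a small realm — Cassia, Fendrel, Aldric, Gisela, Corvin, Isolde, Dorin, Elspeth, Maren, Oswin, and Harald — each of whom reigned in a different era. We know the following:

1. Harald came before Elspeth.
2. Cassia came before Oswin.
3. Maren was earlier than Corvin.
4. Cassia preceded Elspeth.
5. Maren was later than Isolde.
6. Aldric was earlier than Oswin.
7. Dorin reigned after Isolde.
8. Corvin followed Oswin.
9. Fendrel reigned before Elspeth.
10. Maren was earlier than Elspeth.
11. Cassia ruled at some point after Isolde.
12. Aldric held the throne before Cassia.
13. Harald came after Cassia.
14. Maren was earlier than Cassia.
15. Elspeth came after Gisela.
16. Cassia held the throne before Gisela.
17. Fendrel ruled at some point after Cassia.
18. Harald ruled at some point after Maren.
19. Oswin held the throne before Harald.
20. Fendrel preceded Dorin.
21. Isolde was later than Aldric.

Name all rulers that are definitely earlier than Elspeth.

Directly stated before Elspeth: Cassia, Fendrel, Gisela, Harald, and Maren.
Aldric reaches Elspeth via Aldric → Cassia → Elspeth.
Isolde reaches Elspeth via Isolde → Cassia → Elspeth.
Oswin reaches Elspeth via Oswin → Harald → Elspeth.
No chain forces Dorin (or any of the others) ahead of Elspeth.

Aldric, Cassia, Fendrel, Gisela, Harald, Isolde, Maren, Oswin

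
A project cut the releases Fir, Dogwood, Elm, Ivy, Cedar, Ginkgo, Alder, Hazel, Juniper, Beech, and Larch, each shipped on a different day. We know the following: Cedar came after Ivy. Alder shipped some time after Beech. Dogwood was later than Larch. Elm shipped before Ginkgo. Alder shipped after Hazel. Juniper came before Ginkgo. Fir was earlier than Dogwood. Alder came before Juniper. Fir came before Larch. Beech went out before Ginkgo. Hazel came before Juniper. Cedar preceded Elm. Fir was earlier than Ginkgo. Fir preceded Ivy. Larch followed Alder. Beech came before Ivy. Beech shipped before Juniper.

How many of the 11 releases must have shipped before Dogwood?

Directly stated before Dogwood: Fir and Larch.
Alder reaches Dogwood via Alder → Larch → Dogwood.
Beech reaches Dogwood via Beech → Alder → Larch → Dogwood.
Hazel reaches Dogwood via Hazel → Alder → Larch → Dogwood.
No chain forces Elm (or any of the others) ahead of Dogwood.
That's Alder, Beech, Fir, Hazel, and Larch — 5 in all.

5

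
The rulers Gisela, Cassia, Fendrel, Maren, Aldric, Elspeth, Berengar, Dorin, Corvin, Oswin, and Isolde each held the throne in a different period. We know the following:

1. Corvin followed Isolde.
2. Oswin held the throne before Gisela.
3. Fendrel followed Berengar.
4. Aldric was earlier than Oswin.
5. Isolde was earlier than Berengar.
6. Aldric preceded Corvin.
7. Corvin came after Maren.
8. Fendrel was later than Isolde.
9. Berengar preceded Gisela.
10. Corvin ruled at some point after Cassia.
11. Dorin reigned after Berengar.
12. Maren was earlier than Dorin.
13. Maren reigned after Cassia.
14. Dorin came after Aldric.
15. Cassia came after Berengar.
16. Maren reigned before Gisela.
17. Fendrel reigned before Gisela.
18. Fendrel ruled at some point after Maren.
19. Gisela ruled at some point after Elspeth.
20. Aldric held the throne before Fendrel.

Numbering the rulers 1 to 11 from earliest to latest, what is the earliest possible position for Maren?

4

Berengar, Cassia, and Isolde must all come before Maren — 3 forced predecessors.
Nothing else is forced ahead of Maren, so their earliest slot is position 3 + 1 = 4.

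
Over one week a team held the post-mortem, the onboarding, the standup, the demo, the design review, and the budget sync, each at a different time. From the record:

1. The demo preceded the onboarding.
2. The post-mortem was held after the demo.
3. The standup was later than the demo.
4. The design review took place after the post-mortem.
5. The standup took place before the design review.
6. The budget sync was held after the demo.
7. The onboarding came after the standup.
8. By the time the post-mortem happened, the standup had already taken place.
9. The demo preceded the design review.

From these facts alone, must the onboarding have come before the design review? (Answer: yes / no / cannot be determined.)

No chain of stated constraints runs from the onboarding to the design review, and none runs from the design review to the onboarding either.
So the relative order of the onboarding and the design review is not fixed by the given facts.

cannot be determined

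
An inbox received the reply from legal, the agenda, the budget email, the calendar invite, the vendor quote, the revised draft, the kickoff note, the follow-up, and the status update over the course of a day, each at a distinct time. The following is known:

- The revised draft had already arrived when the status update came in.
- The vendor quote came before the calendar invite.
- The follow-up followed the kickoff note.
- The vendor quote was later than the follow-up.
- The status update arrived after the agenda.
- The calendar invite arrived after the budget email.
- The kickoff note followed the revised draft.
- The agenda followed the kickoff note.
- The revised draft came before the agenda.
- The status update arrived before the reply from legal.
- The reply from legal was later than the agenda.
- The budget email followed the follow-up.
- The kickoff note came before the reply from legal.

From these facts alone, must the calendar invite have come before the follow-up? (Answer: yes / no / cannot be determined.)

Tracing the constraints gives the follow-up → the vendor quote → the calendar invite, so the follow-up must come before the calendar invite.
That means the calendar invite cannot be before the follow-up.

no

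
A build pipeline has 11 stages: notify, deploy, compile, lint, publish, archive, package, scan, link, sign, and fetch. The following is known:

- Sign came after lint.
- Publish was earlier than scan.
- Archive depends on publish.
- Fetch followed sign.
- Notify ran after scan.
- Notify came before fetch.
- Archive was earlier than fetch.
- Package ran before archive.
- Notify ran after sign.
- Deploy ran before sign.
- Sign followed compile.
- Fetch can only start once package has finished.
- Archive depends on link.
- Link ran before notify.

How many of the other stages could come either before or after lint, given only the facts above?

7

Forced after lint: fetch, notify, and sign.
That leaves archive, compile, deploy, link, package, publish, and scan with no forced order relative to lint — 7.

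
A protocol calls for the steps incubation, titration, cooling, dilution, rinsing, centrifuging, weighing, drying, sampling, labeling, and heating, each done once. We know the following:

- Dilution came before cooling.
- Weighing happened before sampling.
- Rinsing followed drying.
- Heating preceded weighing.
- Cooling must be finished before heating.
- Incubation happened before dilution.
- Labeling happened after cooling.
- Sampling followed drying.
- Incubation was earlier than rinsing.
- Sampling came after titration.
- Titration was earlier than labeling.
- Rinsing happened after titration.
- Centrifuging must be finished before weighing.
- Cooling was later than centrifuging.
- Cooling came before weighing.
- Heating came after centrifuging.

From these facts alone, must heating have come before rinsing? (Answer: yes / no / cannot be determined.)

cannot be determined

No chain of stated constraints runs from heating to rinsing, and none runs from rinsing to heating either.
So the relative order of heating and rinsing is not fixed by the given facts.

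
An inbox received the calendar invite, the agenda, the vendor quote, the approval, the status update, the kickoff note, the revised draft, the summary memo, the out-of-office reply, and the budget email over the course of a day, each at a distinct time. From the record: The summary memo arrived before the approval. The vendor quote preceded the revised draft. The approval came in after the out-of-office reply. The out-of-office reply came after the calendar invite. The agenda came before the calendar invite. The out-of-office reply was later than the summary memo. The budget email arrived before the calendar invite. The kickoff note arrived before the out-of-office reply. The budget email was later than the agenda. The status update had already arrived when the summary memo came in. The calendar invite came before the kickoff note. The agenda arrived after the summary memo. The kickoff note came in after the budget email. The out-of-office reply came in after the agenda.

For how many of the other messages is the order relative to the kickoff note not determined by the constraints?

Forced before the kickoff note: the agenda, the budget email, the calendar invite, the status update, and the summary memo; forced after the kickoff note: the approval and the out-of-office reply.
That leaves the revised draft and the vendor quote with no forced order relative to the kickoff note — 2.

2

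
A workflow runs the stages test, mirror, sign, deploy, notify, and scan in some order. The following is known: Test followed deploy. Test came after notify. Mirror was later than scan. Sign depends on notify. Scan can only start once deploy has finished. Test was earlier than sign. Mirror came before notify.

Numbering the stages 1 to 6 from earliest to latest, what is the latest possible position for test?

Test must come before sign — 1 stage forced after it.
Everything else can be placed before test in some valid order, so test can sit as late as position 6 − 1 = 5.

5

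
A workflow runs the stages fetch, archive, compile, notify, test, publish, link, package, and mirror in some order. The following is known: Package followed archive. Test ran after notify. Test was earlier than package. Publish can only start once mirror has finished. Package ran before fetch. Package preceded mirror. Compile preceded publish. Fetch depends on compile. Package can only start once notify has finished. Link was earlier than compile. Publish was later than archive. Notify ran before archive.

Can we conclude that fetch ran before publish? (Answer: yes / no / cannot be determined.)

No chain of stated constraints runs from fetch to publish, and none runs from publish to fetch either.
So the relative order of fetch and publish is not fixed by the given facts.

cannot be determined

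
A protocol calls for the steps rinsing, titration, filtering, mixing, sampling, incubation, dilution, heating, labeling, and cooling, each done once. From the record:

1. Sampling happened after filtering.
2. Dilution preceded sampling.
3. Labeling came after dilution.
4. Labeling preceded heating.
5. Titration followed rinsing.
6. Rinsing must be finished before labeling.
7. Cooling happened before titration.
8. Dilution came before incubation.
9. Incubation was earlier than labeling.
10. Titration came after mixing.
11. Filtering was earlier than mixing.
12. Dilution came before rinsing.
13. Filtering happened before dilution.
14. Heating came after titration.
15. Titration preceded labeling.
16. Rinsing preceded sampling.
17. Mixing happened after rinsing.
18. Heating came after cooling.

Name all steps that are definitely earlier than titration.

Directly stated before titration: cooling, mixing, and rinsing.
Dilution reaches titration via dilution → rinsing → titration.
Filtering reaches titration via filtering → mixing → titration.

cooling, dilution, filtering, mixing, rinsing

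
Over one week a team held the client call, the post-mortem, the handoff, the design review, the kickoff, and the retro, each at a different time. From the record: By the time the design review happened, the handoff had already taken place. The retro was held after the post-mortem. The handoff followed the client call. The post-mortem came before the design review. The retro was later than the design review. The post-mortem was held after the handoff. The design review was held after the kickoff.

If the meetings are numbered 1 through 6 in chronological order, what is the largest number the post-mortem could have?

4

The post-mortem must come before the design review and the retro — 2 meetings forced after it.
Everything else can be placed before the post-mortem in some valid order, so the post-mortem can sit as late as position 6 − 2 = 4.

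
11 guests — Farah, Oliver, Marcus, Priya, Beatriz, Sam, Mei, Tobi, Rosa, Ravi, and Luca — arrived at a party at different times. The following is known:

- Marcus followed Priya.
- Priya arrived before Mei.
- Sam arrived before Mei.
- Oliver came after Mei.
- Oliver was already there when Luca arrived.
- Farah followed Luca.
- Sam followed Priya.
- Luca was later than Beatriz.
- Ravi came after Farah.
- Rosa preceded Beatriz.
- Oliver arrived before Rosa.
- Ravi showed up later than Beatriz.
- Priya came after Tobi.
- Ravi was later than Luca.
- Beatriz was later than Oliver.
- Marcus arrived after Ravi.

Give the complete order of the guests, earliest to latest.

Tobi, Priya, Sam, Mei, Oliver, Rosa, Beatriz, Luca, Farah, Ravi, Marcus

The constraints fix every adjacent pair, so only one ordering works:
Tobi → Priya → Sam → Mei → Oliver → Rosa → Beatriz → Luca → Farah → Ravi → Marcus.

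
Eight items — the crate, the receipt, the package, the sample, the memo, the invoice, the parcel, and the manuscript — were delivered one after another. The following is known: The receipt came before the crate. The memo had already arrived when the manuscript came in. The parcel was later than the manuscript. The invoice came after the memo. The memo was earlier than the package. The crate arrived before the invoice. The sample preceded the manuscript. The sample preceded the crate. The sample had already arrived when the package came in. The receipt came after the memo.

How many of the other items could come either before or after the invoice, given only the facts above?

Forced before the invoice: the crate, the memo, the receipt, and the sample.
That leaves the manuscript, the package, and the parcel with no forced order relative to the invoice — 3.

3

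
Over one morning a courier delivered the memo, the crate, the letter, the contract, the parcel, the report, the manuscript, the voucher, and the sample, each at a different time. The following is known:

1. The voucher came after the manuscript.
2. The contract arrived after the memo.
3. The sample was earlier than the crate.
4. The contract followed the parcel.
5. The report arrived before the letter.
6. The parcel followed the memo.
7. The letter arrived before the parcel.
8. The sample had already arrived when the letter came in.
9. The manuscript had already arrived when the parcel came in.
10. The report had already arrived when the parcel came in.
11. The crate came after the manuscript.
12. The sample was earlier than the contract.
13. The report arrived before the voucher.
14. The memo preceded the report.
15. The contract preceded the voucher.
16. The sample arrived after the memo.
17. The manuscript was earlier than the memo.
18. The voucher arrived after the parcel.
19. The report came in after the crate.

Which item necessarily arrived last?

Every other item has a chain of constraints placing it before the voucher, so the voucher is last.

the voucher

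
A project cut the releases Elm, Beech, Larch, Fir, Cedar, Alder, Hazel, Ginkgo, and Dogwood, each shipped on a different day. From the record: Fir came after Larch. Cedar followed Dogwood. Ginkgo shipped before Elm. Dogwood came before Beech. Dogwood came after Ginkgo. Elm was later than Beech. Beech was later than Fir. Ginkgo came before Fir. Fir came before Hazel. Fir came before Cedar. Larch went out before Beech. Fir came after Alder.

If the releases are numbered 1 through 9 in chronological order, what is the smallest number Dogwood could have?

Ginkgo must come before Dogwood — 1 forced predecessor.
Nothing else is forced ahead of Dogwood, so its earliest slot is position 1 + 1 = 2.

2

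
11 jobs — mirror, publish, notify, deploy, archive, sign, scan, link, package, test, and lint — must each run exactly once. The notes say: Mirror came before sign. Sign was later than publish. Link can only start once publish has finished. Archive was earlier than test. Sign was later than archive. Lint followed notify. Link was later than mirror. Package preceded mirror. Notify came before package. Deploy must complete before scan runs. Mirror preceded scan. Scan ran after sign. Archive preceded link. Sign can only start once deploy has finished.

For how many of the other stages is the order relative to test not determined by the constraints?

9

Forced before test: archive.
That leaves deploy, link, lint, mirror, notify, package, publish, scan, and sign with no forced order relative to test — 9.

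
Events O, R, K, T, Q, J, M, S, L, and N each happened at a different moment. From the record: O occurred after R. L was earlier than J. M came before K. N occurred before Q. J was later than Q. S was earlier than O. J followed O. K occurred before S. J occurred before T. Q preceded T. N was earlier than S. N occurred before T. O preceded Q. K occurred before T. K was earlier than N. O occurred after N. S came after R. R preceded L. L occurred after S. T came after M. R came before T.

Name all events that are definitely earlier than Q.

Directly stated before Q: N and O.
K reaches Q via K → N → Q.
M reaches Q via M → K → N → Q.
R reaches Q via R → O → Q.
Likewise S reaches Q by chaining the stated constraints.
No chain forces T (or any of the others) ahead of Q.

K, M, N, O, R, S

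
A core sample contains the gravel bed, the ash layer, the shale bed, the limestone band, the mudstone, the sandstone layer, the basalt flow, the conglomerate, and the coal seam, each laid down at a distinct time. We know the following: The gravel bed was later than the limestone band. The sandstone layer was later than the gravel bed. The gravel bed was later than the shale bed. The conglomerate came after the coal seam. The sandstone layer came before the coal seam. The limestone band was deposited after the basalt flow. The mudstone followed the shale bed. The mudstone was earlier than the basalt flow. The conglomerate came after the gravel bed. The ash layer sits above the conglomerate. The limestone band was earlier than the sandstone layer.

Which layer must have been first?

The shale bed has a chain of constraints placing it before every other layer, so the shale bed must be first.

the shale bed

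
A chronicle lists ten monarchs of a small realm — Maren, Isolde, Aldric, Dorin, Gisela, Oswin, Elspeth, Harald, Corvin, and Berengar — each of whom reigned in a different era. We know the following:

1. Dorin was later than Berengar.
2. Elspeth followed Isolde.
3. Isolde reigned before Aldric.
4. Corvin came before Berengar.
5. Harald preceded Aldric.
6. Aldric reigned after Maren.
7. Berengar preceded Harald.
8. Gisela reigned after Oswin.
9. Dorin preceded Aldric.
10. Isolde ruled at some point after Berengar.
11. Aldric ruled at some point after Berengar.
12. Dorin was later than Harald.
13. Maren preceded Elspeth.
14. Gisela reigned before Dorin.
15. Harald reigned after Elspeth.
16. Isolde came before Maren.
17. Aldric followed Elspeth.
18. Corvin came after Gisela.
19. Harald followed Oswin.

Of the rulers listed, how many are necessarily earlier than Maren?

Directly stated before Maren: Isolde.
Berengar reaches Maren via Berengar → Isolde → Maren.
Corvin reaches Maren via Corvin → Berengar → Isolde → Maren.
Gisela reaches Maren via Gisela → Corvin → Berengar → Isolde → Maren.
Likewise Oswin reaches Maren by chaining the stated constraints.
No chain forces Aldric (or any of the others) ahead of Maren.
That's Berengar, Corvin, Gisela, Isolde, and Oswin — 5 in all.

5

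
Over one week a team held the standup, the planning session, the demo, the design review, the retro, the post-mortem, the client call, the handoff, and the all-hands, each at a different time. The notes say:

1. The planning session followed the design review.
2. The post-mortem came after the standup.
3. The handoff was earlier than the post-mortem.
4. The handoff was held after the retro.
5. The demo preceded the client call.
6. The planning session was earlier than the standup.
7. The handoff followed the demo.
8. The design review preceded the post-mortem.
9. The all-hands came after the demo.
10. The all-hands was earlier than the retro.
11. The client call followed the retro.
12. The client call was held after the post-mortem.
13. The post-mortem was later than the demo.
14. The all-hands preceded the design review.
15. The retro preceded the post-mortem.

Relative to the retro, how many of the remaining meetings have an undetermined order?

Forced before the retro: the all-hands and the demo; forced after the retro: the client call, the handoff, and the post-mortem.
That leaves the design review, the planning session, and the standup with no forced order relative to the retro — 3.

3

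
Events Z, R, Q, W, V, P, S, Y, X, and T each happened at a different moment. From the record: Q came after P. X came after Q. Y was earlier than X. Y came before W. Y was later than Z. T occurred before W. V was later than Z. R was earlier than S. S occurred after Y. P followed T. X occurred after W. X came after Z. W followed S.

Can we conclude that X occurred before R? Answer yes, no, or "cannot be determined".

no

Tracing the constraints gives R → S → W → X, so R must come before X.
That means X cannot be before R.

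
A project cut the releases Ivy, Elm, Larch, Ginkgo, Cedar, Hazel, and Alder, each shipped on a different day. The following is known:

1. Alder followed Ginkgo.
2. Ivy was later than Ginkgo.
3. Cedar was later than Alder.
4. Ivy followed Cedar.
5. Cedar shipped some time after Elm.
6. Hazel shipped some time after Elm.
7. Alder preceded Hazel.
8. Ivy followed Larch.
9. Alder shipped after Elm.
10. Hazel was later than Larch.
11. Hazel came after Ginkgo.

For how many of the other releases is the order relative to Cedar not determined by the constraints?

Forced before Cedar: Alder, Elm, and Ginkgo; forced after Cedar: Ivy.
That leaves Hazel and Larch with no forced order relative to Cedar — 2.

2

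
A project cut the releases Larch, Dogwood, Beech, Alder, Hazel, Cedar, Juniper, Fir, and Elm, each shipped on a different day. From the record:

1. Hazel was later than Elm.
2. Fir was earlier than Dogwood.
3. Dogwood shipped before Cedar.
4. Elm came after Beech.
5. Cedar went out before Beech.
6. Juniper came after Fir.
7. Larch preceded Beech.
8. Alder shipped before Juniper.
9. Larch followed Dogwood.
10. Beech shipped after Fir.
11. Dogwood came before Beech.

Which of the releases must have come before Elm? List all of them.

Directly stated before Elm: Beech.
Cedar reaches Elm via Cedar → Beech → Elm.
Dogwood reaches Elm via Dogwood → Beech → Elm.
Fir reaches Elm via Fir → Beech → Elm.
Likewise Larch reaches Elm by chaining the stated constraints.
No chain forces Hazel (or any of the others) ahead of Elm.

Beech, Cedar, Dogwood, Fir, Larch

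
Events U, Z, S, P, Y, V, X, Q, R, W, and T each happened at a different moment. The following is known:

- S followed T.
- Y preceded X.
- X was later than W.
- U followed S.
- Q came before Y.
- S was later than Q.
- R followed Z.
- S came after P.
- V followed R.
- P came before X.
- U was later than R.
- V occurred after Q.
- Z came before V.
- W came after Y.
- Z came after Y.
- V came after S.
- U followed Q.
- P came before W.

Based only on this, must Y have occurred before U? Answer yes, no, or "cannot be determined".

yes

Chain the constraints: Y → Z → R → U. Each link is directly stated, so Y comes before U.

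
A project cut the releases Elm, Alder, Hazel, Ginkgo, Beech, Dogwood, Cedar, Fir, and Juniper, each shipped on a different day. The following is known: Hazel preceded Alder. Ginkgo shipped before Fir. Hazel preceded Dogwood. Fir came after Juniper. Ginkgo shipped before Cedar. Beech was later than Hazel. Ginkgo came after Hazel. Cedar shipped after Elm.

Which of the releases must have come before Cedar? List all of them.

Directly stated before Cedar: Elm and Ginkgo.
Hazel reaches Cedar via Hazel → Ginkgo → Cedar.
No chain forces Alder (or any of the others) ahead of Cedar.

Elm, Ginkgo, Hazel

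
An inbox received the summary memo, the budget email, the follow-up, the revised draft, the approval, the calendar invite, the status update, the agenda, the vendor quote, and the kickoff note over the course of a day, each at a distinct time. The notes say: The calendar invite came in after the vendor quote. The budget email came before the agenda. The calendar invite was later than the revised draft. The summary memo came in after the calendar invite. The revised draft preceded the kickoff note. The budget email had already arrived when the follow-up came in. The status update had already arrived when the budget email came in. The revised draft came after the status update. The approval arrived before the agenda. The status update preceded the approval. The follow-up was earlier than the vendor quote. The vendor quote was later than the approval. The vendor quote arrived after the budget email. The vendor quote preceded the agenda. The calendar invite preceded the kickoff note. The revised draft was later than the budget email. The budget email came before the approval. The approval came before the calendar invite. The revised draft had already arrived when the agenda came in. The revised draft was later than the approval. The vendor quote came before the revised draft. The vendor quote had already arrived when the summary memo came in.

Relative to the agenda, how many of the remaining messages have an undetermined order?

3

Forced before the agenda: the approval, the budget email, the follow-up, the revised draft, the status update, and the vendor quote.
That leaves the calendar invite, the kickoff note, and the summary memo with no forced order relative to the agenda — 3.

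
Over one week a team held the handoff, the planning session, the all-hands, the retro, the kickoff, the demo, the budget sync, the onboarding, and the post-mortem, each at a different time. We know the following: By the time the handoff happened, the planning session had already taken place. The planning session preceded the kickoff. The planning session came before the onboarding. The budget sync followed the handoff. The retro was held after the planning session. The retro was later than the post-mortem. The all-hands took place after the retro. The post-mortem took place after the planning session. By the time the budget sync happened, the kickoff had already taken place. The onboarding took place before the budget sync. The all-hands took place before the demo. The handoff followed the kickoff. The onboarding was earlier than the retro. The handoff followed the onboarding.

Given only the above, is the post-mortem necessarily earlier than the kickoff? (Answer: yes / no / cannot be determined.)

cannot be determined

No chain of stated constraints runs from the post-mortem to the kickoff, and none runs from the kickoff to the post-mortem either.
So the relative order of the post-mortem and the kickoff is not fixed by the given facts.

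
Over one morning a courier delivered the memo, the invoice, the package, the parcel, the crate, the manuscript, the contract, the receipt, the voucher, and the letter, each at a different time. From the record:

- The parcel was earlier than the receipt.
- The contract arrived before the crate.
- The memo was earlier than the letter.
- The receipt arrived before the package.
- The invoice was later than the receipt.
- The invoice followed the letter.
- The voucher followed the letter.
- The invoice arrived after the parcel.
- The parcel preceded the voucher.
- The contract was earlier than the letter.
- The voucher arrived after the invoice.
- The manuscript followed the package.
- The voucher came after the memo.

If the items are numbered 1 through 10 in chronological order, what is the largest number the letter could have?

The letter must come before the invoice and the voucher — 2 items forced after it.
Everything else can be placed before the letter in some valid order, so the letter can sit as late as position 10 − 2 = 8.

8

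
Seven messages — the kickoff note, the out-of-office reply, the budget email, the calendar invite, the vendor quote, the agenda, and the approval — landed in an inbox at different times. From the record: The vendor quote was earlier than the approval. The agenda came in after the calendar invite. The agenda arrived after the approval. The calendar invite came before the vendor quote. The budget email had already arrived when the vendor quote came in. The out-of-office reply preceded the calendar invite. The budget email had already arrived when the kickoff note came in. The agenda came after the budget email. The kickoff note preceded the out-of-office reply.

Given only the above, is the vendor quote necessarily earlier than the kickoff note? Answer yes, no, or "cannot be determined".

Tracing the constraints gives the kickoff note → the out-of-office reply → the calendar invite → the vendor quote, so the kickoff note must come before the vendor quote.
That means the vendor quote cannot be before the kickoff note.

no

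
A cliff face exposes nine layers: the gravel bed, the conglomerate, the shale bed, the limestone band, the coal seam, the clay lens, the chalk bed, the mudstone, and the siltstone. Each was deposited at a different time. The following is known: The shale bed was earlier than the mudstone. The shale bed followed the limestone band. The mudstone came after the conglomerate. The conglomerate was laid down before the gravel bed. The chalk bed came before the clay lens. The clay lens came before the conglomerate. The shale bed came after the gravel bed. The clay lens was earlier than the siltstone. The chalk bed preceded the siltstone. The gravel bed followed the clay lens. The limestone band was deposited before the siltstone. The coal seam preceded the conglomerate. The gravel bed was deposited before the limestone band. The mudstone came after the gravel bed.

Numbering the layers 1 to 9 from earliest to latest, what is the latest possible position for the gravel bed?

5

The gravel bed must come before the limestone band, the mudstone, the shale bed, and the siltstone — 4 layers forced after it.
Everything else can be placed before the gravel bed in some valid order, so the gravel bed can sit as late as position 9 − 4 = 5.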